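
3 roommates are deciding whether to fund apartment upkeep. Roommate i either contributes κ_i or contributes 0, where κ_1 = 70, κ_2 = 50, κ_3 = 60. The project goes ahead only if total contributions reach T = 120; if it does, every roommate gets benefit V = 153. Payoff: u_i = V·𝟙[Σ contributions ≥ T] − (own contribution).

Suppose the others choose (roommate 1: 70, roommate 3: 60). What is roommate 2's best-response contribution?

Others' total = 130 ≥ 120; contributing adds cost 50 for no extra benefit.
Best response: 0.

0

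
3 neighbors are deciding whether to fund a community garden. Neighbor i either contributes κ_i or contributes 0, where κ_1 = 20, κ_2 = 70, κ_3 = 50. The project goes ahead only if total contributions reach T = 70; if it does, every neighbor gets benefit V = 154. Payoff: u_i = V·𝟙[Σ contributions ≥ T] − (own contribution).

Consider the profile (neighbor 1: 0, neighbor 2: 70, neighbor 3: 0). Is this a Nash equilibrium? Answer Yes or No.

Total = 70 ≥ 70: provided.
Neighbor 1 (pledges 0, payoff 154): pledging 20 → total 90, payoff 134. No gain.
Neighbor 2 (pledges 70, payoff 84): dropping to 0 → total 0, payoff 0. No gain.
Neighbor 3 (pledges 0, payoff 154): pledging 50 → total 120, payoff 104. No gain.

Yes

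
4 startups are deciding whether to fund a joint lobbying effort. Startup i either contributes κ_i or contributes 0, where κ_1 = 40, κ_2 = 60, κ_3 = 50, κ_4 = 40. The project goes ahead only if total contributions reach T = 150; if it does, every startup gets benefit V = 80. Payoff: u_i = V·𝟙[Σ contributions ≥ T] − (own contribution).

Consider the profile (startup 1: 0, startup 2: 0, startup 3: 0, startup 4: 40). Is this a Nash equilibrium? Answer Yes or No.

No

Total = 40 < 150: not provided.
Startup 1 (pledges 0, payoff 0): pledging 40 → total 80, payoff -40. No gain.
Startup 2 (pledges 0, payoff 0): pledging 60 → total 100, payoff -60. No gain.
Startup 3 (pledges 0, payoff 0): pledging 50 → total 90, payoff -50. No gain.
Startup 4 (pledges 40, payoff -40): dropping to 0 → total 0, payoff 0. Profitable deviation.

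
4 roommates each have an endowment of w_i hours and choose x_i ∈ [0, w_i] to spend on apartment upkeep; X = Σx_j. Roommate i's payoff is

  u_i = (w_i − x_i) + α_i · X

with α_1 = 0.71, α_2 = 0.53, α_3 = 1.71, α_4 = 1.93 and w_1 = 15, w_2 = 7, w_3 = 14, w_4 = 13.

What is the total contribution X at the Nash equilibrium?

27

∂u_i/∂x_i = α_i − 1, so roommate i contributes w_i if α_i > 1, else 0.
α_i > 1 for i ∈ {3, 4}; NE contributions (0, 0, 14, 13), X = 27.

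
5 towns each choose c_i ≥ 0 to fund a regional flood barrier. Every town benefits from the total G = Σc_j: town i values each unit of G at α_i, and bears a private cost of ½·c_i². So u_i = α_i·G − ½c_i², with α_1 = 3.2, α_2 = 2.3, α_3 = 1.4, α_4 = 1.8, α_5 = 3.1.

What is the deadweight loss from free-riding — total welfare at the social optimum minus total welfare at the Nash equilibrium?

Town i's FOC: ∂u_i/∂c_i = α_i − c_i = 0, so c_i* = α_i.
NE contributions = (3.2, 2.3, 1.4, 1.8, 3.1); G = 11.8.
W^NE = (Σα)·G − ½Σα_i² = 11.8² − ½·30.34 = 124.07.
Planner sets c_i = Σα_j = 11.8 for every i, so G^SO = 5·11.8 = 59.
W^SO = (Σα)·G^SO − ½·5·(Σα)² = (5/2)·11.8² = 348.1.
Deadweight loss = W^SO − W^NE = 224.03.

224.03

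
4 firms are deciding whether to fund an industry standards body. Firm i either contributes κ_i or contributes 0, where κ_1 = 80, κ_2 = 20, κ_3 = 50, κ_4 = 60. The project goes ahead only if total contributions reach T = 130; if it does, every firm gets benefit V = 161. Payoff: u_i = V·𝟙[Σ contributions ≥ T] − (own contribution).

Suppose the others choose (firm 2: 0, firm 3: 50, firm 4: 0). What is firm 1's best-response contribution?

80

Others' total = 50. Contributing 80 brings total to 130 ≥ 130: gain V − κ_1 = 81.
Best response: 80.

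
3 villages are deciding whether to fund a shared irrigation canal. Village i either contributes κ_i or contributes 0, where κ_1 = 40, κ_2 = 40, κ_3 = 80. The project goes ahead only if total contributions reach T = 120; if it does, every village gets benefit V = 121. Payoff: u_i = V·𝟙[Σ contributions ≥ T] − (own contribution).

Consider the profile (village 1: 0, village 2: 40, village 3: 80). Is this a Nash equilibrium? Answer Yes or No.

Yes

Total = 120 ≥ 120: provided.
Village 1 (pledges 0, payoff 121): pledging 40 → total 160, payoff 81. No gain.
Village 2 (pledges 40, payoff 81): dropping to 0 → total 80, payoff 0. No gain.
Village 3 (pledges 80, payoff 41): dropping to 0 → total 40, payoff 0. No gain.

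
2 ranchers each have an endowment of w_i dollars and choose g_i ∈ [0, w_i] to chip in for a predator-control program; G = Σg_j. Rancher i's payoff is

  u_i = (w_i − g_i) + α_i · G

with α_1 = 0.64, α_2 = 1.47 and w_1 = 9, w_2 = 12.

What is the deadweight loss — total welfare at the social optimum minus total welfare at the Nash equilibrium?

9.99

∂u_i/∂g_i = α_i − 1, so rancher i contributes w_i if α_i > 1, else 0.
α_i > 1 for i ∈ {2}; NE contributions (0, 12), G = 12.
W^NE = Σw_i − G^NE + (Σα_i)·G^NE = 21 + 1.11·12 = 34.32.
Planner: ∂(Σu_j)/∂g_i = Σα_j − 1 = 1.11 > 0, so everyone contributes w_i; G^SO = 21, W^SO = 21 + 1.11·21 = 44.31.
Deadweight loss = 9.99.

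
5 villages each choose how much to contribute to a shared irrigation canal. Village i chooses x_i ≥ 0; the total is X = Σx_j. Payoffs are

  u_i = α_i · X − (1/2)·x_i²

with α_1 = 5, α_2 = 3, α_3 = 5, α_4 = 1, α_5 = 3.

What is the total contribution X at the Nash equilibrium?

Village i's FOC: ∂u_i/∂x_i = α_i − x_i = 0, so x_i* = α_i.
NE contributions = (5, 3, 5, 1, 3); X = 17.

17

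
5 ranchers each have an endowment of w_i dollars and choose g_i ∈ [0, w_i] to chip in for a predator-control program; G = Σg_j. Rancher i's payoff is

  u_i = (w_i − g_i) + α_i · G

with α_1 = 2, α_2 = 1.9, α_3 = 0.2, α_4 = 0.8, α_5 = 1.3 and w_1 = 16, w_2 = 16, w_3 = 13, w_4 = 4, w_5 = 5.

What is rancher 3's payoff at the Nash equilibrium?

20.4

∂u_i/∂g_i = α_i − 1, so rancher i contributes w_i if α_i > 1, else 0.
α_i > 1 for i ∈ {1, 2, 5}; NE contributions (16, 16, 0, 0, 5), G = 37.
u_3 = (13 − 0) + 0.2·37 = 20.4.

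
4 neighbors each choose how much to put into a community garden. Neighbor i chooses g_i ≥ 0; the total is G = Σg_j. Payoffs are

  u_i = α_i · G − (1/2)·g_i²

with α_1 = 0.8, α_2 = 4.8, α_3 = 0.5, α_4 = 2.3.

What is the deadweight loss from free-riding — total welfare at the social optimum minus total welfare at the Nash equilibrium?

Neighbor i's FOC: ∂u_i/∂g_i = α_i − g_i = 0, so g_i* = α_i.
NE contributions = (0.8, 4.8, 0.5, 2.3); G = 8.4.
W^NE = (Σα)·G − ½Σα_i² = 8.4² − ½·29.22 = 55.95.
Planner sets g_i = Σα_j = 8.4 for every i, so G^SO = 4·8.4 = 33.6.
W^SO = (Σα)·G^SO − ½·4·(Σα)² = (4/2)·8.4² = 141.12.
Deadweight loss = W^SO − W^NE = 85.17.

85.17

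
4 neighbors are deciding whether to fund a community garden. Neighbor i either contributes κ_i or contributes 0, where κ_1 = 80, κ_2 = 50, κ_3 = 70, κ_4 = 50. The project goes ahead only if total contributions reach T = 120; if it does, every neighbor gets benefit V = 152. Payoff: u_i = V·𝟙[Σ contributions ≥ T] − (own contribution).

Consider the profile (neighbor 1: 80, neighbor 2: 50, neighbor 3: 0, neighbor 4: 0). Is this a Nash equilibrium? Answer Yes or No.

Yes

Total = 130 ≥ 120: provided.
Neighbor 1 (pledges 80, payoff 72): dropping to 0 → total 50, payoff 0. No gain.
Neighbor 2 (pledges 50, payoff 102): dropping to 0 → total 80, payoff 0. No gain.
Neighbor 3 (pledges 0, payoff 152): pledging 70 → total 200, payoff 82. No gain.
Neighbor 4 (pledges 0, payoff 152): pledging 50 → total 180, payoff 102. No gain.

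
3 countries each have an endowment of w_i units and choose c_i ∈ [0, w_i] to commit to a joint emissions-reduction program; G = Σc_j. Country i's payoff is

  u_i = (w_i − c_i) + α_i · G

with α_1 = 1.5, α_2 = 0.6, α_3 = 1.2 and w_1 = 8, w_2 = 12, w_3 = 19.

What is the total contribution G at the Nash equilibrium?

∂u_i/∂c_i = α_i − 1, so country i contributes w_i if α_i > 1, else 0.
α_i > 1 for i ∈ {1, 3}; NE contributions (8, 0, 19), G = 27.

27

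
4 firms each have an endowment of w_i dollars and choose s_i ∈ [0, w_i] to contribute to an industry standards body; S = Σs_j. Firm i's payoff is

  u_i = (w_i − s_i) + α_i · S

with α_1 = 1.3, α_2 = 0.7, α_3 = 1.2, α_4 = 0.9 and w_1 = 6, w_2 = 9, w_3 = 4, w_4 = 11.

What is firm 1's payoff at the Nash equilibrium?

13

∂u_i/∂s_i = α_i − 1, so firm i contributes w_i if α_i > 1, else 0.
α_i > 1 for i ∈ {1, 3}; NE contributions (6, 0, 4, 0), S = 10.
u_1 = (6 − 6) + 1.3·10 = 13.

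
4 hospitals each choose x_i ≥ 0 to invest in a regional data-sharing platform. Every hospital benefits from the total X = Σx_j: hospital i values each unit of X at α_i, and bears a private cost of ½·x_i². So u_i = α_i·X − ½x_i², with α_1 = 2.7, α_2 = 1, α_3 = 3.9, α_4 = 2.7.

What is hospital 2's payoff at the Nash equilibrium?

Hospital i's FOC: ∂u_i/∂x_i = α_i − x_i = 0, so x_i* = α_i.
NE contributions = (2.7, 1, 3.9, 2.7); X = 10.3.
u_2 = α_2·X − ½·(x_2)² = 1·10.3 − ½·1² = 9.8.

9.8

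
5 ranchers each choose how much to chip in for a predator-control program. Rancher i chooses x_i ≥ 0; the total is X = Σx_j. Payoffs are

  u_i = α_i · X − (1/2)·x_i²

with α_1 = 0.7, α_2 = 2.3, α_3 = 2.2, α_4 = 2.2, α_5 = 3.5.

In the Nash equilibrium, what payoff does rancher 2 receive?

Rancher i's FOC: ∂u_i/∂x_i = α_i − x_i = 0, so x_i* = α_i.
NE contributions = (0.7, 2.3, 2.2, 2.2, 3.5); X = 10.9.
u_2 = α_2·X − ½·(x_2)² = 2.3·10.9 − ½·2.3² = 22.425.

22.425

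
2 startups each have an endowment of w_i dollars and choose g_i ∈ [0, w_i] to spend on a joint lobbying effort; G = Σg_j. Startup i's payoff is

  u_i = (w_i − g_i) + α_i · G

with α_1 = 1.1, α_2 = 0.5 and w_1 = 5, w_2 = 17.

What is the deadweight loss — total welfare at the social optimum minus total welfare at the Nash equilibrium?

∂u_i/∂g_i = α_i − 1, so startup i contributes w_i if α_i > 1, else 0.
α_i > 1 for i ∈ {1}; NE contributions (5, 0), G = 5.
W^NE = Σw_i − G^NE + (Σα_i)·G^NE = 22 + 0.6·5 = 25.
Planner: ∂(Σu_j)/∂g_i = Σα_j − 1 = 0.6 > 0, so everyone contributes w_i; G^SO = 22, W^SO = 22 + 0.6·22 = 35.2.
Deadweight loss = 10.2.

10.2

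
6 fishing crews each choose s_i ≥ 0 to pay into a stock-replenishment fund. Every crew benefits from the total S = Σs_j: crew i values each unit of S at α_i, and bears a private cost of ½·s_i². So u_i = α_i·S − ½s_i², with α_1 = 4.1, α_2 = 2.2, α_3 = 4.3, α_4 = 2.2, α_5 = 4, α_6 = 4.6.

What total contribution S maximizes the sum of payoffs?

128.4

Planner FOC: ∂(Σu_j)/∂s_i = (Σα_j) − s_i = 0, so s_i^SO = Σα_j = 21.4 for every i; S^SO = 128.4.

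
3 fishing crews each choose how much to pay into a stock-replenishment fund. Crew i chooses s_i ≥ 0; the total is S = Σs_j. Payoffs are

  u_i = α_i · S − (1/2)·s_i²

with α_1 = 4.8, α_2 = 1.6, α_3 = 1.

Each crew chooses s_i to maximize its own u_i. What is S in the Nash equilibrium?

Crew i's FOC: ∂u_i/∂s_i = α_i − s_i = 0, so s_i* = α_i.
NE contributions = (4.8, 1.6, 1); S = 7.4.

7.4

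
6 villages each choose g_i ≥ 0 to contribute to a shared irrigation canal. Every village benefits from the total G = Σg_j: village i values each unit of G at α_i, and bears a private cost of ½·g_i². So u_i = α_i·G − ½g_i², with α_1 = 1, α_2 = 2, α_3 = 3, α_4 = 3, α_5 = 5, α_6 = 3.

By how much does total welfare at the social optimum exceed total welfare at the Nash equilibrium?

606.5

Village i's FOC: ∂u_i/∂g_i = α_i − g_i = 0, so g_i* = α_i.
NE contributions = (1, 2, 3, 3, 5, 3); G = 17.
W^NE = (Σα)·G − ½Σα_i² = 17² − ½·57 = 260.5.
Planner sets g_i = Σα_j = 17 for every i, so G^SO = 6·17 = 102.
W^SO = (Σα)·G^SO − ½·6·(Σα)² = (6/2)·17² = 867.
Deadweight loss = W^SO − W^NE = 606.5.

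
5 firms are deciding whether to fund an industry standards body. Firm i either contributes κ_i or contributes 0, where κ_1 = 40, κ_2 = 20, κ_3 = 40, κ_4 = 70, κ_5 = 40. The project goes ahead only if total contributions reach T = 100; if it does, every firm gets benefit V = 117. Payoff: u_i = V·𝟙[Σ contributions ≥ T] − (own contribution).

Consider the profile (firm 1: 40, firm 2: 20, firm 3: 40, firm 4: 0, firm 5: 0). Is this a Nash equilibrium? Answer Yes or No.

Total = 100 ≥ 100: provided.
Firm 1 (pledges 40, payoff 77): dropping to 0 → total 60, payoff 0. No gain.
Firm 2 (pledges 20, payoff 97): dropping to 0 → total 80, payoff 0. No gain.
Firm 3 (pledges 40, payoff 77): dropping to 0 → total 60, payoff 0. No gain.
Firm 4 (pledges 0, payoff 117): pledging 70 → total 170, payoff 47. No gain.
Firm 5 (pledges 0, payoff 117): pledging 40 → total 140, payoff 77. No gain.

Yes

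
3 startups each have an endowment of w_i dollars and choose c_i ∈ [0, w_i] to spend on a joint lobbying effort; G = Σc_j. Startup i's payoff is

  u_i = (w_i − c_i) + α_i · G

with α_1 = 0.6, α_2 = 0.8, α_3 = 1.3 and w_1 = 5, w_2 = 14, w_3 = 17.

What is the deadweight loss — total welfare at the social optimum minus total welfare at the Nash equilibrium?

∂u_i/∂c_i = α_i − 1, so startup i contributes w_i if α_i > 1, else 0.
α_i > 1 for i ∈ {3}; NE contributions (0, 0, 17), G = 17.
W^NE = Σw_i − G^NE + (Σα_i)·G^NE = 36 + 1.7·17 = 64.9.
Planner: ∂(Σu_j)/∂c_i = Σα_j − 1 = 1.7 > 0, so everyone contributes w_i; G^SO = 36, W^SO = 36 + 1.7·36 = 97.2.
Deadweight loss = 32.3.

32.3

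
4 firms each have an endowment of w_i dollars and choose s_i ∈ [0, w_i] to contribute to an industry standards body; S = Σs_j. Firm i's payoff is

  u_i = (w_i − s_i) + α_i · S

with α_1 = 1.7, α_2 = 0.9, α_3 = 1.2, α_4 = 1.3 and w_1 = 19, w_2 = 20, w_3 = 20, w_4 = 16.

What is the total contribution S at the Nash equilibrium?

55

∂u_i/∂s_i = α_i − 1, so firm i contributes w_i if α_i > 1, else 0.
α_i > 1 for i ∈ {1, 3, 4}; NE contributions (19, 0, 20, 16), S = 55.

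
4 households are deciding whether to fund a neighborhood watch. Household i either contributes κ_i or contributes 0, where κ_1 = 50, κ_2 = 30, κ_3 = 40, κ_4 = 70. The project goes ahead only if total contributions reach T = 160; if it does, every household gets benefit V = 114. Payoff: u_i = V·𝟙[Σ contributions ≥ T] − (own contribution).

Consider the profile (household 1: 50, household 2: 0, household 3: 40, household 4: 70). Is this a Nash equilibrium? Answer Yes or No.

Total = 160 ≥ 160: provided.
Household 1 (pledges 50, payoff 64): dropping to 0 → total 110, payoff 0. No gain.
Household 2 (pledges 0, payoff 114): pledging 30 → total 190, payoff 84. No gain.
Household 3 (pledges 40, payoff 74): dropping to 0 → total 120, payoff 0. No gain.
Household 4 (pledges 70, payoff 44): dropping to 0 → total 90, payoff 0. No gain.

Yes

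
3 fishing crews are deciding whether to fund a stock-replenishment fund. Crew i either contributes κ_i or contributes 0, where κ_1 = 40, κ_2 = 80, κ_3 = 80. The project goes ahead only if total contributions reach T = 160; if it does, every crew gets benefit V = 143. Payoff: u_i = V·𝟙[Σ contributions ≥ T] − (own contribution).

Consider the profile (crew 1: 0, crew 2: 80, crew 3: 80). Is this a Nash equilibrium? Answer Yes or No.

Total = 160 ≥ 160: provided.
Crew 1 (pledges 0, payoff 143): pledging 40 → total 200, payoff 103. No gain.
Crew 2 (pledges 80, payoff 63): dropping to 0 → total 80, payoff 0. No gain.
Crew 3 (pledges 80, payoff 63): dropping to 0 → total 80, payoff 0. No gain.

Yes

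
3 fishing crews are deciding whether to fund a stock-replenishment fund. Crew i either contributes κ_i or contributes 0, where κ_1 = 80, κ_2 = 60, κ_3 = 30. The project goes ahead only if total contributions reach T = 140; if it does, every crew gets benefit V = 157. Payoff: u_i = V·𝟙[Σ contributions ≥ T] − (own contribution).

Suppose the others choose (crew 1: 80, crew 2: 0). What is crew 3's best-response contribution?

Others' total = 80. Even contributing 30 gives 110 < 140: no benefit either way.
Best response: 0.

0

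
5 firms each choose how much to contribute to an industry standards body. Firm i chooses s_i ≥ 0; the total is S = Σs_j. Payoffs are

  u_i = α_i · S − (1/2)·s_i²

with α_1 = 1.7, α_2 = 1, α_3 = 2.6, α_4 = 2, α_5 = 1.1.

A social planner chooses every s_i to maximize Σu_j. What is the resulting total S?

42

Planner FOC: ∂(Σu_j)/∂s_i = (Σα_j) − s_i = 0, so s_i^SO = Σα_j = 8.4 for every i; S^SO = 42.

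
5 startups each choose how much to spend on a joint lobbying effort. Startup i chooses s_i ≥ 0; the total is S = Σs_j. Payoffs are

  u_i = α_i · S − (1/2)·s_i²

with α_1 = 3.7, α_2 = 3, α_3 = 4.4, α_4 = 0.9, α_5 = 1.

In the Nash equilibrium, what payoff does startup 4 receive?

Startup i's FOC: ∂u_i/∂s_i = α_i − s_i = 0, so s_i* = α_i.
NE contributions = (3.7, 3, 4.4, 0.9, 1); S = 13.
u_4 = α_4·S − ½·(s_4)² = 0.9·13 − ½·0.9² = 11.295.

11.295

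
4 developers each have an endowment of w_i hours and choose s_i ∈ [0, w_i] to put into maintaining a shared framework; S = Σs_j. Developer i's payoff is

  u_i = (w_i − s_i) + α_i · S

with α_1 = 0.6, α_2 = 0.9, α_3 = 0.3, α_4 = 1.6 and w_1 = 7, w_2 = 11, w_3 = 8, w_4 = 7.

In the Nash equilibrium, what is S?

7

∂u_i/∂s_i = α_i − 1, so developer i contributes w_i if α_i > 1, else 0.
α_i > 1 for i ∈ {4}; NE contributions (0, 0, 0, 7), S = 7.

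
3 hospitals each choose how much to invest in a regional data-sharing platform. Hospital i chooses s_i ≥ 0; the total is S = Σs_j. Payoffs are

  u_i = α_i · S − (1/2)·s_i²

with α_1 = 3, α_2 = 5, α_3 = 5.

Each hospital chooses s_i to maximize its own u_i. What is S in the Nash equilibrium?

13

Hospital i's FOC: ∂u_i/∂s_i = α_i − s_i = 0, so s_i* = α_i.
NE contributions = (3, 5, 5); S = 13.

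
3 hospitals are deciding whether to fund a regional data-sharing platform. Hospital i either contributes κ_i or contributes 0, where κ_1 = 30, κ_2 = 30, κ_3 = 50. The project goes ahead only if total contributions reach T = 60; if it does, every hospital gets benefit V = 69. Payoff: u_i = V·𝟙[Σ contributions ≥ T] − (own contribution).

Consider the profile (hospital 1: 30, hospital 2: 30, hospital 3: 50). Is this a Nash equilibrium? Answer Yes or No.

Total = 110 ≥ 60: provided.
Hospital 1 (pledges 30, payoff 39): dropping to 0 → total 80, payoff 69. Profitable deviation.

No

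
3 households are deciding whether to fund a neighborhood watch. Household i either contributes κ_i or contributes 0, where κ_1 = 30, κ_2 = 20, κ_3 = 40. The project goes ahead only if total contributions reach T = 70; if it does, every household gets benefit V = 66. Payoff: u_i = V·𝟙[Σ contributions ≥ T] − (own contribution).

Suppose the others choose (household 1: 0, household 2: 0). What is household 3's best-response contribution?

Others' total = 0. Even contributing 40 gives 40 < 70: no benefit either way.
Best response: 0.

0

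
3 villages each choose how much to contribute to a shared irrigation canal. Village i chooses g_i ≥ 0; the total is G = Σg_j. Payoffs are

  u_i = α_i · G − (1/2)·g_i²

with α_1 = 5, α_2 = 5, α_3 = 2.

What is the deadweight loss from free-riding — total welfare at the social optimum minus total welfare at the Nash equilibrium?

99

Village i's FOC: ∂u_i/∂g_i = α_i − g_i = 0, so g_i* = α_i.
NE contributions = (5, 5, 2); G = 12.
W^NE = (Σα)·G − ½Σα_i² = 12² − ½·54 = 117.
Planner sets g_i = Σα_j = 12 for every i, so G^SO = 3·12 = 36.
W^SO = (Σα)·G^SO − ½·3·(Σα)² = (3/2)·12² = 216.
Deadweight loss = W^SO − W^NE = 99.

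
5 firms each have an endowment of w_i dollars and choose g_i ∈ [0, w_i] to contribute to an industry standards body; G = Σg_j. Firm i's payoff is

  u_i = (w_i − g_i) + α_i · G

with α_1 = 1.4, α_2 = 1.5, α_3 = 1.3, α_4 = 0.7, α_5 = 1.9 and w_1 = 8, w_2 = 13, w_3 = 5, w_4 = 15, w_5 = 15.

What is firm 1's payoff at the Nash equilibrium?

∂u_i/∂g_i = α_i − 1, so firm i contributes w_i if α_i > 1, else 0.
α_i > 1 for i ∈ {1, 2, 3, 5}; NE contributions (8, 13, 5, 0, 15), G = 41.
u_1 = (8 − 8) + 1.4·41 = 57.4.

57.4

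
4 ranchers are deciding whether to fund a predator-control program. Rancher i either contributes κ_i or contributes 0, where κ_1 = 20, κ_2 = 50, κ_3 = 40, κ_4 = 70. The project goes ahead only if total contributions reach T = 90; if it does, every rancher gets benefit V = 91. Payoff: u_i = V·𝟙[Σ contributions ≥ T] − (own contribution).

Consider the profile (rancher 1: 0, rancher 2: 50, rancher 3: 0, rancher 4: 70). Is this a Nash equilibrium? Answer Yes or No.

Total = 120 ≥ 90: provided.
Rancher 1 (pledges 0, payoff 91): pledging 20 → total 140, payoff 71. No gain.
Rancher 2 (pledges 50, payoff 41): dropping to 0 → total 70, payoff 0. No gain.
Rancher 3 (pledges 0, payoff 91): pledging 40 → total 160, payoff 51. No gain.
Rancher 4 (pledges 70, payoff 21): dropping to 0 → total 50, payoff 0. No gain.

Yes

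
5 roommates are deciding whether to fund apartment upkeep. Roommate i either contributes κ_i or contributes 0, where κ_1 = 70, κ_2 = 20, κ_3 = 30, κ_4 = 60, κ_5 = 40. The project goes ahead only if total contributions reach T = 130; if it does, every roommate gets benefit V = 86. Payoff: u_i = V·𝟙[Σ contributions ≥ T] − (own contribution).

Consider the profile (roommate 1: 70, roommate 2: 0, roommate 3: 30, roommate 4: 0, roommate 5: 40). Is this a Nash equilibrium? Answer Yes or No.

Total = 140 ≥ 130: provided.
Roommate 1 (pledges 70, payoff 16): dropping to 0 → total 70, payoff 0. No gain.
Roommate 2 (pledges 0, payoff 86): pledging 20 → total 160, payoff 66. No gain.
Roommate 3 (pledges 30, payoff 56): dropping to 0 → total 110, payoff 0. No gain.
Roommate 4 (pledges 0, payoff 86): pledging 60 → total 200, payoff 26. No gain.
Roommate 5 (pledges 40, payoff 46): dropping to 0 → total 100, payoff 0. No gain.

Yes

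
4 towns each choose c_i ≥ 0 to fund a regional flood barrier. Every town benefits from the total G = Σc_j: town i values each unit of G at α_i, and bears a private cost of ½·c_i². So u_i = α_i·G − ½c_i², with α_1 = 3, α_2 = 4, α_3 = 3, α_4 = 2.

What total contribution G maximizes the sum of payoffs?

48

Planner FOC: ∂(Σu_j)/∂c_i = (Σα_j) − c_i = 0, so c_i^SO = Σα_j = 12 for every i; G^SO = 48.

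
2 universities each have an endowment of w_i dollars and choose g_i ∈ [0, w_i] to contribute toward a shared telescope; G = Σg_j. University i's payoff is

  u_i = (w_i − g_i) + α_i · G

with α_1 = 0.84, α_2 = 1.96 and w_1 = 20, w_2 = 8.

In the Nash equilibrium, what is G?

∂u_i/∂g_i = α_i − 1, so university i contributes w_i if α_i > 1, else 0.
α_i > 1 for i ∈ {2}; NE contributions (0, 8), G = 8.

8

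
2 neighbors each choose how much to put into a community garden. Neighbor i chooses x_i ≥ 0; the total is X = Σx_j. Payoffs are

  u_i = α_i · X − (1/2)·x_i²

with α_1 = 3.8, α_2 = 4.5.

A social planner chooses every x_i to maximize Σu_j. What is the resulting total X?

16.6

Planner FOC: ∂(Σu_j)/∂x_i = (Σα_j) − x_i = 0, so x_i^SO = Σα_j = 8.3 for every i; X^SO = 16.6.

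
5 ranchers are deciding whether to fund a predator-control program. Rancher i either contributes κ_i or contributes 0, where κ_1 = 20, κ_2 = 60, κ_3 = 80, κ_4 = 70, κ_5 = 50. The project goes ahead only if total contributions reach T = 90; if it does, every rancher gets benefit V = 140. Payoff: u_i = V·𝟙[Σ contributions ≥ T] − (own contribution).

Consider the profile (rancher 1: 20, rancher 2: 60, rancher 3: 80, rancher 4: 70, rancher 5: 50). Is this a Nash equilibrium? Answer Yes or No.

No

Total = 280 ≥ 90: provided.
Rancher 1 (pledges 20, payoff 120): dropping to 0 → total 260, payoff 140. Profitable deviation.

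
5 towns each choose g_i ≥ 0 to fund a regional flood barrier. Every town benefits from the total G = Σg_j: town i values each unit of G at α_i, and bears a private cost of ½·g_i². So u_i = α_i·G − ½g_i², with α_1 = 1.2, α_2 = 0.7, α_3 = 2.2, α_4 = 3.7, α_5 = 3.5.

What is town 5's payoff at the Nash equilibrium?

33.425

Town i's FOC: ∂u_i/∂g_i = α_i − g_i = 0, so g_i* = α_i.
NE contributions = (1.2, 0.7, 2.2, 3.7, 3.5); G = 11.3.
u_5 = α_5·G − ½·(g_5)² = 3.5·11.3 − ½·3.5² = 33.425.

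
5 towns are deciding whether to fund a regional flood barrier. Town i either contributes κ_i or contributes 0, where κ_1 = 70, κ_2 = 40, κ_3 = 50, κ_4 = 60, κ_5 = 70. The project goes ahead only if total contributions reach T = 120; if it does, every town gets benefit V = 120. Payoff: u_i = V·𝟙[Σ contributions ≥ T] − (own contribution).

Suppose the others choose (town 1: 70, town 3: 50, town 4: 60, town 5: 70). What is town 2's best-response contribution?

Others' total = 250 ≥ 120; contributing adds cost 40 for no extra benefit.
Best response: 0.

0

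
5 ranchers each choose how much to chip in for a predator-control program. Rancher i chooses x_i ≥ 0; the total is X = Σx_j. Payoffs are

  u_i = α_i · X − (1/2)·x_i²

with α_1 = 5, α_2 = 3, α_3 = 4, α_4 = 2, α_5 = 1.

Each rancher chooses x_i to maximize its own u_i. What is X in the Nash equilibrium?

Rancher i's FOC: ∂u_i/∂x_i = α_i − x_i = 0, so x_i* = α_i.
NE contributions = (5, 3, 4, 2, 1); X = 15.

15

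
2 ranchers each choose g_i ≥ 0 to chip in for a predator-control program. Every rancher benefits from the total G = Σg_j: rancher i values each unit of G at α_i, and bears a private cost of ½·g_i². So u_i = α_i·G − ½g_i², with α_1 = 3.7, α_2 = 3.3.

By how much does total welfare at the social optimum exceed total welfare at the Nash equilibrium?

12.29

Rancher i's FOC: ∂u_i/∂g_i = α_i − g_i = 0, so g_i* = α_i.
NE contributions = (3.7, 3.3); G = 7.
W^NE = (Σα)·G − ½Σα_i² = 7² − ½·24.58 = 36.71.
Planner sets g_i = Σα_j = 7 for every i, so G^SO = 2·7 = 14.
W^SO = (Σα)·G^SO − ½·2·(Σα)² = (2/2)·7² = 49.
Deadweight loss = W^SO − W^NE = 12.29.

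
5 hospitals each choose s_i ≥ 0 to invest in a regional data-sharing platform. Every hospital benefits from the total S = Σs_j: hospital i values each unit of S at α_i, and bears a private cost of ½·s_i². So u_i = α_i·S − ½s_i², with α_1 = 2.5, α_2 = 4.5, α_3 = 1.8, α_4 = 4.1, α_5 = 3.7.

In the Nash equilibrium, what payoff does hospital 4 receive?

59.655

Hospital i's FOC: ∂u_i/∂s_i = α_i − s_i = 0, so s_i* = α_i.
NE contributions = (2.5, 4.5, 1.8, 4.1, 3.7); S = 16.6.
u_4 = α_4·S − ½·(s_4)² = 4.1·16.6 − ½·4.1² = 59.655.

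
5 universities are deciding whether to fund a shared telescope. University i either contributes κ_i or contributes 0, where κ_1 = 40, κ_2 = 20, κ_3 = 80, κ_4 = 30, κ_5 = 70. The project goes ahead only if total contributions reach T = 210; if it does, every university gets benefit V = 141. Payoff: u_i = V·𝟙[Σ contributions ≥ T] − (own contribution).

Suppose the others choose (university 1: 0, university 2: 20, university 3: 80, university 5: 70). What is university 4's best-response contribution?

Others' total = 170. Even contributing 30 gives 200 < 210: no benefit either way.
Best response: 0.

0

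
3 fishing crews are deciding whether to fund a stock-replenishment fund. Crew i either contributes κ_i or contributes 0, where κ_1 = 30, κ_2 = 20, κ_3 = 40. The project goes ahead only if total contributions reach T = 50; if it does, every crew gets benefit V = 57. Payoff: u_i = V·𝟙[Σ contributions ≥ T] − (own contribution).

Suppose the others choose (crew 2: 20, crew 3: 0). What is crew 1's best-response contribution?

30

Others' total = 20. Contributing 30 brings total to 50 ≥ 50: gain V − κ_1 = 27.
Best response: 30.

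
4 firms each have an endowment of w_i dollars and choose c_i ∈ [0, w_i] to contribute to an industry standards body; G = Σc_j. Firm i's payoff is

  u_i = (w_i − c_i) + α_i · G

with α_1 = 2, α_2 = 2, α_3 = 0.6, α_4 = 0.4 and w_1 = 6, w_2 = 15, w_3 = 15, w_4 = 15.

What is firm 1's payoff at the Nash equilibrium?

42

∂u_i/∂c_i = α_i − 1, so firm i contributes w_i if α_i > 1, else 0.
α_i > 1 for i ∈ {1, 2}; NE contributions (6, 15, 0, 0), G = 21.
u_1 = (6 − 6) + 2·21 = 42.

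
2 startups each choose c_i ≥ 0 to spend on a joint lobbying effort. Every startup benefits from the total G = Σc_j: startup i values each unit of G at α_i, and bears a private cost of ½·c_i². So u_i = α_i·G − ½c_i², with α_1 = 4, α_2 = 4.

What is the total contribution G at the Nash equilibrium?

Startup i's FOC: ∂u_i/∂c_i = α_i − c_i = 0, so c_i* = α_i.
NE contributions = (4, 4); G = 8.

8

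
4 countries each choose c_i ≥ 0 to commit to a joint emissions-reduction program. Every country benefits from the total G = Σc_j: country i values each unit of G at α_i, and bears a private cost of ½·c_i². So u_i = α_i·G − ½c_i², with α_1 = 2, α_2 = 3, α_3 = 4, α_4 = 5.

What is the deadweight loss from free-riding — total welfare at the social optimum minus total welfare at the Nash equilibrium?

223

Country i's FOC: ∂u_i/∂c_i = α_i − c_i = 0, so c_i* = α_i.
NE contributions = (2, 3, 4, 5); G = 14.
W^NE = (Σα)·G − ½Σα_i² = 14² − ½·54 = 169.
Planner sets c_i = Σα_j = 14 for every i, so G^SO = 4·14 = 56.
W^SO = (Σα)·G^SO − ½·4·(Σα)² = (4/2)·14² = 392.
Deadweight loss = W^SO − W^NE = 223.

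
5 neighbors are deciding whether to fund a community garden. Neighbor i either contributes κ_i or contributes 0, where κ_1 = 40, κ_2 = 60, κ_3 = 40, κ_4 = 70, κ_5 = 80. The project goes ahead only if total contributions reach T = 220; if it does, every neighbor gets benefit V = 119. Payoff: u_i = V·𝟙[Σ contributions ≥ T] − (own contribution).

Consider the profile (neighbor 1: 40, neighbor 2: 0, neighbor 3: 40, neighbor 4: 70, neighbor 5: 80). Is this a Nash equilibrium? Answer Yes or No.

Yes

Total = 230 ≥ 220: provided.
Neighbor 1 (pledges 40, payoff 79): dropping to 0 → total 190, payoff 0. No gain.
Neighbor 2 (pledges 0, payoff 119): pledging 60 → total 290, payoff 59. No gain.
Neighbor 3 (pledges 40, payoff 79): dropping to 0 → total 190, payoff 0. No gain.
Neighbor 4 (pledges 70, payoff 49): dropping to 0 → total 160, payoff 0. No gain.
Neighbor 5 (pledges 80, payoff 39): dropping to 0 → total 150, payoff 0. No gain.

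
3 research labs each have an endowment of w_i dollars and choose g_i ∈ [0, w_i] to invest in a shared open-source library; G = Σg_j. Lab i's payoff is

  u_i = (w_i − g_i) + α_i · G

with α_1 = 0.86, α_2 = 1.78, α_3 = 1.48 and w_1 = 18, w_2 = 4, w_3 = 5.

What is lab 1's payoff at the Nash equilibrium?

∂u_i/∂g_i = α_i − 1, so lab i contributes w_i if α_i > 1, else 0.
α_i > 1 for i ∈ {2, 3}; NE contributions (0, 4, 5), G = 9.
u_1 = (18 − 0) + 0.86·9 = 25.74.

25.74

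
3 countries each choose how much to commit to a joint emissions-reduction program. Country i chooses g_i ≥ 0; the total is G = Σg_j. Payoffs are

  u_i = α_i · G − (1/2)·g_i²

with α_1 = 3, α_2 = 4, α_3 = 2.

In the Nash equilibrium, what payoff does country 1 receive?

Country i's FOC: ∂u_i/∂g_i = α_i − g_i = 0, so g_i* = α_i.
NE contributions = (3, 4, 2); G = 9.
u_1 = α_1·G − ½·(g_1)² = 3·9 − ½·3² = 22.5.

22.5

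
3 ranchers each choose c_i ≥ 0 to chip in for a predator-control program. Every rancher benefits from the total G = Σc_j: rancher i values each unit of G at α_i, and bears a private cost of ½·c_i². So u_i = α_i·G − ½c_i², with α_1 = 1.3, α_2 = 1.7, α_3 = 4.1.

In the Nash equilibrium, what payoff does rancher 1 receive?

Rancher i's FOC: ∂u_i/∂c_i = α_i − c_i = 0, so c_i* = α_i.
NE contributions = (1.3, 1.7, 4.1); G = 7.1.
u_1 = α_1·G − ½·(c_1)² = 1.3·7.1 − ½·1.3² = 8.385.

8.385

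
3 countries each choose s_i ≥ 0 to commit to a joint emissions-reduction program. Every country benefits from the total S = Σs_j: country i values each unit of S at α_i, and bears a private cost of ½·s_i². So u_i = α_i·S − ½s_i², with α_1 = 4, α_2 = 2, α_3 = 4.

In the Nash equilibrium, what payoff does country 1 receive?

32

Country i's FOC: ∂u_i/∂s_i = α_i − s_i = 0, so s_i* = α_i.
NE contributions = (4, 2, 4); S = 10.
u_1 = α_1·S − ½·(s_1)² = 4·10 − ½·4² = 32.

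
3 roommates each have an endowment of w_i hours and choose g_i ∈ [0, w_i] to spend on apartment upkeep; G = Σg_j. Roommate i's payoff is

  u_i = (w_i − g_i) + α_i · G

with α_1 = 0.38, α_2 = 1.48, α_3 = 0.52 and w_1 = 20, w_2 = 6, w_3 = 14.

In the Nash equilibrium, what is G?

∂u_i/∂g_i = α_i − 1, so roommate i contributes w_i if α_i > 1, else 0.
α_i > 1 for i ∈ {2}; NE contributions (0, 6, 0), G = 6.

6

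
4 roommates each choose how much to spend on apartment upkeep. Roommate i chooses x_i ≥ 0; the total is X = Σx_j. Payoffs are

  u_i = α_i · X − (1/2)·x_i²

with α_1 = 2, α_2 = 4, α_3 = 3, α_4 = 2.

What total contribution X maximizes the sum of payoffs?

44

Planner FOC: ∂(Σu_j)/∂x_i = (Σα_j) − x_i = 0, so x_i^SO = Σα_j = 11 for every i; X^SO = 44.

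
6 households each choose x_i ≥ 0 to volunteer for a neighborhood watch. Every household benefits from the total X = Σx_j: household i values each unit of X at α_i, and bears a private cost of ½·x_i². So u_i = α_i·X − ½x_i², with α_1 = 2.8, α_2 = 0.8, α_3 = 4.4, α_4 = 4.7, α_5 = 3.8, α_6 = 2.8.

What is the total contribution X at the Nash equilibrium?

Household i's FOC: ∂u_i/∂x_i = α_i − x_i = 0, so x_i* = α_i.
NE contributions = (2.8, 0.8, 4.4, 4.7, 3.8, 2.8); X = 19.3.

19.3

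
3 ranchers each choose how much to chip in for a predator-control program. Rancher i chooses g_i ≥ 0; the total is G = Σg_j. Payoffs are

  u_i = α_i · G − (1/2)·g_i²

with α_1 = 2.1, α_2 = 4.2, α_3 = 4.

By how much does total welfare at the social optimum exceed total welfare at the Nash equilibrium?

Rancher i's FOC: ∂u_i/∂g_i = α_i − g_i = 0, so g_i* = α_i.
NE contributions = (2.1, 4.2, 4); G = 10.3.
W^NE = (Σα)·G − ½Σα_i² = 10.3² − ½·38.05 = 87.065.
Planner sets g_i = Σα_j = 10.3 for every i, so G^SO = 3·10.3 = 30.9.
W^SO = (Σα)·G^SO − ½·3·(Σα)² = (3/2)·10.3² = 159.135.
Deadweight loss = W^SO − W^NE = 72.07.

72.07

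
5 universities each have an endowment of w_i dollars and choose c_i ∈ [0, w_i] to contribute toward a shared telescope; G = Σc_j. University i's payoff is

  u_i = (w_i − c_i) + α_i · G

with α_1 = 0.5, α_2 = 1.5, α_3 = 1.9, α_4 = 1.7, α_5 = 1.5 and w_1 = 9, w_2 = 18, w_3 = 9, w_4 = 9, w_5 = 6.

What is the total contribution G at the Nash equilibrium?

∂u_i/∂c_i = α_i − 1, so university i contributes w_i if α_i > 1, else 0.
α_i > 1 for i ∈ {2, 3, 4, 5}; NE contributions (0, 18, 9, 9, 6), G = 42.

42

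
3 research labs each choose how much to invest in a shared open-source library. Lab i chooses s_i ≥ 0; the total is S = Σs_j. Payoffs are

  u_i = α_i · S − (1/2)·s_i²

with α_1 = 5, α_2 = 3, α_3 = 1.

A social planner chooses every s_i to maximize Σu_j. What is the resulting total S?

27

Planner FOC: ∂(Σu_j)/∂s_i = (Σα_j) − s_i = 0, so s_i^SO = Σα_j = 9 for every i; S^SO = 27.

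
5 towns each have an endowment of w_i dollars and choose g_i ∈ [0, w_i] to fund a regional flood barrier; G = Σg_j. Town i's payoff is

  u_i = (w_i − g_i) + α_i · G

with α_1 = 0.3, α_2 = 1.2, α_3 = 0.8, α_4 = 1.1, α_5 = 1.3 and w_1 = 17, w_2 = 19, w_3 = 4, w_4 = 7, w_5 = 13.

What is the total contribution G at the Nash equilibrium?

∂u_i/∂g_i = α_i − 1, so town i contributes w_i if α_i > 1, else 0.
α_i > 1 for i ∈ {2, 4, 5}; NE contributions (0, 19, 0, 7, 13), G = 39.

39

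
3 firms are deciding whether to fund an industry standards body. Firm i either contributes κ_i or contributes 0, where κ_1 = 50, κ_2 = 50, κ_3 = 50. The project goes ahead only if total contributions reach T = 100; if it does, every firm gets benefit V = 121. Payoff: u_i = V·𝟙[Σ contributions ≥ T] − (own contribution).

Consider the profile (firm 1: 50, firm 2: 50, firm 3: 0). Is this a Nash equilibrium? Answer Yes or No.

Total = 100 ≥ 100: provided.
Firm 1 (pledges 50, payoff 71): dropping to 0 → total 50, payoff 0. No gain.
Firm 2 (pledges 50, payoff 71): dropping to 0 → total 50, payoff 0. No gain.
Firm 3 (pledges 0, payoff 121): pledging 50 → total 150, payoff 71. No gain.

Yes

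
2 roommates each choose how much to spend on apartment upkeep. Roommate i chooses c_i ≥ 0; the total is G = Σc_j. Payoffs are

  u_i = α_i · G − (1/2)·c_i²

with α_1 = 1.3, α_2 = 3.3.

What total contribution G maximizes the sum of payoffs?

Planner FOC: ∂(Σu_j)/∂c_i = (Σα_j) − c_i = 0, so c_i^SO = Σα_j = 4.6 for every i; G^SO = 9.2.

9.2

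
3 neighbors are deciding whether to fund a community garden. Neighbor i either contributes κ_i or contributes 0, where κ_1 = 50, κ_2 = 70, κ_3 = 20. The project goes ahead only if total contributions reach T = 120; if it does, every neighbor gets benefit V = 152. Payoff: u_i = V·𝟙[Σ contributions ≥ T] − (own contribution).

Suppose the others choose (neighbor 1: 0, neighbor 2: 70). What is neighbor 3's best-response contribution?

Others' total = 70. Even contributing 20 gives 90 < 120: no benefit either way.
Best response: 0.

0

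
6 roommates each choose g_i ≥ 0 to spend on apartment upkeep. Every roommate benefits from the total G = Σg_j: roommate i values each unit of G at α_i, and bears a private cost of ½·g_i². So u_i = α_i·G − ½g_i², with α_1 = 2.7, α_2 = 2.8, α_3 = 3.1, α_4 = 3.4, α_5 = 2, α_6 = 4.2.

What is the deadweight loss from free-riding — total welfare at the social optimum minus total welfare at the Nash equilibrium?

Roommate i's FOC: ∂u_i/∂g_i = α_i − g_i = 0, so g_i* = α_i.
NE contributions = (2.7, 2.8, 3.1, 3.4, 2, 4.2); G = 18.2.
W^NE = (Σα)·G − ½Σα_i² = 18.2² − ½·57.94 = 302.27.
Planner sets g_i = Σα_j = 18.2 for every i, so G^SO = 6·18.2 = 109.2.
W^SO = (Σα)·G^SO − ½·6·(Σα)² = (6/2)·18.2² = 993.72.
Deadweight loss = W^SO − W^NE = 691.45.

691.45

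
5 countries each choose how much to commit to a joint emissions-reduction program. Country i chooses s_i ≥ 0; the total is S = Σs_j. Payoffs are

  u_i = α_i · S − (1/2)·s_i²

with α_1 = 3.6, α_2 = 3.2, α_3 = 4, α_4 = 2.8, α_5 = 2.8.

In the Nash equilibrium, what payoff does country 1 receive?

52.56

Country i's FOC: ∂u_i/∂s_i = α_i − s_i = 0, so s_i* = α_i.
NE contributions = (3.6, 3.2, 4, 2.8, 2.8); S = 16.4.
u_1 = α_1·S − ½·(s_1)² = 3.6·16.4 − ½·3.6² = 52.56.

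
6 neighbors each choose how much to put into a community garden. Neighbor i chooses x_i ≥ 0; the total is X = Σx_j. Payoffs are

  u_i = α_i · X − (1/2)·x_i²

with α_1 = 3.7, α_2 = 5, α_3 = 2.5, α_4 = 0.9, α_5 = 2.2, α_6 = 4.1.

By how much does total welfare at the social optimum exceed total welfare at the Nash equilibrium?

Neighbor i's FOC: ∂u_i/∂x_i = α_i − x_i = 0, so x_i* = α_i.
NE contributions = (3.7, 5, 2.5, 0.9, 2.2, 4.1); X = 18.4.
W^NE = (Σα)·X − ½Σα_i² = 18.4² − ½·67.4 = 304.86.
Planner sets x_i = Σα_j = 18.4 for every i, so X^SO = 6·18.4 = 110.4.
W^SO = (Σα)·X^SO − ½·6·(Σα)² = (6/2)·18.4² = 1015.68.
Deadweight loss = W^SO − W^NE = 710.82.

710.82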